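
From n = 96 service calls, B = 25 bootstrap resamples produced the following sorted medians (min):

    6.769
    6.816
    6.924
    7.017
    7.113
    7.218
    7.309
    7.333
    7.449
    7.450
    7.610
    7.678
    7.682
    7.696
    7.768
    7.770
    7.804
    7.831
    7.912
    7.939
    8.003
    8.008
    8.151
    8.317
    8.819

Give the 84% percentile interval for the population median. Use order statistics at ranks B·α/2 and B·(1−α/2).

α = 0.16; lower rank = 25 × 0.080 = 2; upper rank = 25 × 0.920 = 23.
The 2nd smallest replicate is 6.816; the 23rd is 8.151.

(6.816, 8.151)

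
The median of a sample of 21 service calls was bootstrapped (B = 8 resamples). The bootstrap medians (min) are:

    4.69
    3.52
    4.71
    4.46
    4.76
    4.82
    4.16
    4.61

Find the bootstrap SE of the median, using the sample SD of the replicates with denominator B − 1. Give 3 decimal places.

SE* = 0.436

Bootstrap SE is the standard deviation of the 8 replicate medians.
Mean of replicates: (4.69 + 3.52 + 4.71 + 4.46 + 4.76 + 4.82 + 4.16 + 4.61) / 8 = 35.7300 / 8 = 4.4663
Sum of squared deviations: (+0.2237)² + (−0.9463)² + (+0.2437)² + (−0.0063)² + (+0.2937)² + (+0.3537)² + (−0.3063)² + (+0.1437)² = 1.3308
Variance = 1.3308 / 7 = 0.1901
SE* = √0.1901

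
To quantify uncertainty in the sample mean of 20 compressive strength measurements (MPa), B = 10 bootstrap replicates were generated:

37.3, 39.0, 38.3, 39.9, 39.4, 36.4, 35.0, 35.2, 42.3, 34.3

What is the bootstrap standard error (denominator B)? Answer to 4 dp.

SE* = 2.4060

Bootstrap SE is the standard deviation of the 10 replicate means.
Mean of replicates: (37.3 + 39.0 + 38.3 + 39.9 + 39.4 + 36.4 + 35.0 + 35.2 + 42.3 + 34.3) / 10 = 377.10000 / 10 = 37.71000
Sum of squared deviations: (−0.41000)² + (+1.29000)² + (+0.59000)² + (+2.19000)² + (+1.69000)² + (−1.31000)² + (−2.71000)² + (−2.51000)² + (+4.59000)² + (−3.41000)² = 57.88900
Variance = 57.88900 / 10 = 5.78890
SE* = √5.78890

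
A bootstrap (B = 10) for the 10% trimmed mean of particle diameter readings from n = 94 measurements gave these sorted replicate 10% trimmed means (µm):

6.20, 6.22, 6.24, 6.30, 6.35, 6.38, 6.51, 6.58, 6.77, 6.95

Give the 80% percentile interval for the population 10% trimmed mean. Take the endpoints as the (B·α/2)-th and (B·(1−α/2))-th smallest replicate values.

(6.20, 6.77)

α = 0.20; lower rank = 10 × 0.100 = 1; upper rank = 10 × 0.900 = 9.
The 1st smallest replicate is 6.20; the 9th is 6.77.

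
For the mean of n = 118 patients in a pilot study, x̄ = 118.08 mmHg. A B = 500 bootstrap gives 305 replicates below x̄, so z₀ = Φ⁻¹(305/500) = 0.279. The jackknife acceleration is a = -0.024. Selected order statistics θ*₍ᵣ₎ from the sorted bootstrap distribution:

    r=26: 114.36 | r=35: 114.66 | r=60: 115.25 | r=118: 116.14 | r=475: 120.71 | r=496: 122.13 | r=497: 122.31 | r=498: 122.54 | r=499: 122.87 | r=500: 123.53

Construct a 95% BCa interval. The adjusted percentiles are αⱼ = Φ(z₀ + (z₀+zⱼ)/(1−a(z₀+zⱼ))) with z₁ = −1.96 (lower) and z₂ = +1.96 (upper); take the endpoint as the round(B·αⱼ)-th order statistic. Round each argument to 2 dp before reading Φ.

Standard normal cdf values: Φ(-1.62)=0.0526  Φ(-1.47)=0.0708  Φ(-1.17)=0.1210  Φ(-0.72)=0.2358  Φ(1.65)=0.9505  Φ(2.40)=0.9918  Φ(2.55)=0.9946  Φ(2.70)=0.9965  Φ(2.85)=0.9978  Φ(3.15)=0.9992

(114.66, 122.13)

Lower: z₀ + z₁ = 0.279 + (-1.960) = -1.681; 1 − a(z₀+z₁) = 1 − (-0.024)(-1.681) = 0.9597; argument = 0.279 + (-1.681)/0.9597 = -1.4727 → -1.47.
α₁ = Φ(-1.47) = 0.0708; rank = round(500 × 0.0708) = 35; θ*₍35₎ = 114.66.
Upper: z₀ + z₂ = 2.239; 1 − a(z₀+z₂) = 1.0537; argument = 2.4038 → 2.40; α₂ = 0.9918; rank = 496; θ*₍496₎ = 122.13.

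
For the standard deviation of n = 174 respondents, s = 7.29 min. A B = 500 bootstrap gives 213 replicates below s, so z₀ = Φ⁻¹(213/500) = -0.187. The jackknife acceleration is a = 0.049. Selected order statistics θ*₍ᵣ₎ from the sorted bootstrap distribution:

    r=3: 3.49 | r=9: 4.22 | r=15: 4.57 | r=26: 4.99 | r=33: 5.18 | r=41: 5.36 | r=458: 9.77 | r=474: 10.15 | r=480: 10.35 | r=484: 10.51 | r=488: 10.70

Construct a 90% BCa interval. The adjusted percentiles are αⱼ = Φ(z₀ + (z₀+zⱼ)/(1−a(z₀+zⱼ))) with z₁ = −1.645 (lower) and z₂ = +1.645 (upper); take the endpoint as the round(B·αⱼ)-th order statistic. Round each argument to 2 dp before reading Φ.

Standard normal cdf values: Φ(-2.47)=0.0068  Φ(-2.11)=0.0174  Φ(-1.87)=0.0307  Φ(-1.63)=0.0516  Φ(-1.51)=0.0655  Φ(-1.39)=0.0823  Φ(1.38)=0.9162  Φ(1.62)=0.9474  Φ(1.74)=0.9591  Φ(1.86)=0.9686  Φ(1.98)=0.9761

Lower: z₀ + z₁ = -0.187 + (-1.645) = -1.832; 1 − a(z₀+z₁) = 1 − (0.049)(-1.832) = 1.0898; argument = -0.187 + (-1.832)/1.0898 = -1.8681 → -1.87.
α₁ = Φ(-1.87) = 0.0307; rank = round(500 × 0.0307) = 15; θ*₍15₎ = 4.57.
Upper: z₀ + z₂ = 1.458; 1 − a(z₀+z₂) = 0.9286; argument = 1.3832 → 1.38; α₂ = 0.9162; rank = 458; θ*₍458₎ = 9.77.

(4.57, 9.77)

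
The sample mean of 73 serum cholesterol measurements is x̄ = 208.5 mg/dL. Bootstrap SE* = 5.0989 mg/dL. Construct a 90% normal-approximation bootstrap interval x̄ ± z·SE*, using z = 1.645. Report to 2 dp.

(200.11, 216.89)

Margin = 1.645 × 5.0989 = 8.388
Interval: 208.5 ± 8.388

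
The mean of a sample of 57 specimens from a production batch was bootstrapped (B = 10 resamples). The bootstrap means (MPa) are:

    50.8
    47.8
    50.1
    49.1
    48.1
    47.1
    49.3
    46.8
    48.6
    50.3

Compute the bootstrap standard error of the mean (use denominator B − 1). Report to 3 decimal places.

SE* = 1.362

Bootstrap SE is the standard deviation of the 10 replicate means.
Mean of replicates: (50.8 + 47.8 + 50.1 + 49.1 + 48.1 + 47.1 + 49.3 + 46.8 + 48.6 + 50.3) / 10 = 488.0000 / 10 = 48.8000
Sum of squared deviations: (+2.0000)² + (−1.0000)² + (+1.3000)² + (+0.3000)² + (−0.7000)² + (−1.7000)² + (+0.5000)² + (−2.0000)² + (−0.2000)² + (+1.5000)² = 16.7000
Variance = 16.7000 / 9 = 1.8556
SE* = √1.8556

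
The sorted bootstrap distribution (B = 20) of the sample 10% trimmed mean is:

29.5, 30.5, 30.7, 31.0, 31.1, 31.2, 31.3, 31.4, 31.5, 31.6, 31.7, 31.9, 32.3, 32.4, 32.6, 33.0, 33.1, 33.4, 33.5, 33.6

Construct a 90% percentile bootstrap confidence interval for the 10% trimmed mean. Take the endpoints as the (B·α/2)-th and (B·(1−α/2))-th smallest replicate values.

α = 0.10; lower rank = 20 × 0.050 = 1; upper rank = 20 × 0.950 = 19.
The 1st smallest replicate is 29.5; the 19th is 33.5.

(29.5, 33.5)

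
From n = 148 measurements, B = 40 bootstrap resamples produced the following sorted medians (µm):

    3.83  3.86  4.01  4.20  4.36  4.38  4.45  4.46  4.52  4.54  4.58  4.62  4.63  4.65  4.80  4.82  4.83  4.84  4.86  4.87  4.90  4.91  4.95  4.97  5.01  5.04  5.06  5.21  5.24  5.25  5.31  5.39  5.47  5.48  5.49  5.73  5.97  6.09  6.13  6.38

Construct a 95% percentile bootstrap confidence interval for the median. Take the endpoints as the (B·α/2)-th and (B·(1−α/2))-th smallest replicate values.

(3.83, 6.13)

α = 0.05; lower rank = 40 × 0.025 = 1; upper rank = 40 × 0.975 = 39.
The 1st smallest replicate is 3.83; the 39th is 6.13.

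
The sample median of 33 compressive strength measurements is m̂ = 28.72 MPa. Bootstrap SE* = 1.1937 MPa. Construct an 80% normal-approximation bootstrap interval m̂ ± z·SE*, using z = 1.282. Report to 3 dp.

(27.190, 30.250)

Margin = 1.282 × 1.1937 = 1.5303
Interval: 28.72 ± 1.5303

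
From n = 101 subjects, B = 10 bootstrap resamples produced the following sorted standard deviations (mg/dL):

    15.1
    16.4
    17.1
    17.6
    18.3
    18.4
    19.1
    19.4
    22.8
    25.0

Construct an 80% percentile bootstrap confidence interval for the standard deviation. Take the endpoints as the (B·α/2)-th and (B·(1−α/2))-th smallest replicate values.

(15.1, 22.8)

α = 0.20; lower rank = 10 × 0.100 = 1; upper rank = 10 × 0.900 = 9.
The 1st smallest replicate is 15.1; the 9th is 22.8.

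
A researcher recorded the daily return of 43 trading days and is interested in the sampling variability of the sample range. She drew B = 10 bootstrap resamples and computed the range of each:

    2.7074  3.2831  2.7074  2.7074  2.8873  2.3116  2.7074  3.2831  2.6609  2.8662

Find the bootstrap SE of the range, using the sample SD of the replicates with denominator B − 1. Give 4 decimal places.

Bootstrap SE is the standard deviation of the 10 replicate ranges.
Mean of replicates: (2.7074 + 3.2831 + 2.7074 + 2.7074 + 2.8873 + 2.3116 + 2.7074 + 3.2831 + 2.6609 + 2.8662) / 10 = 28.12180 / 10 = 2.81218
Sum of squared deviations: (−0.10478)² + (+0.47092)² + (−0.10478)² + (−0.10478)² + (+0.07512)² + (−0.50058)² + (−0.10478)² + (+0.47092)² + (−0.15128)² + (+0.05402)² = 0.76947
Variance = 0.76947 / 9 = 0.08550
SE* = √0.08550

SE* = 0.2924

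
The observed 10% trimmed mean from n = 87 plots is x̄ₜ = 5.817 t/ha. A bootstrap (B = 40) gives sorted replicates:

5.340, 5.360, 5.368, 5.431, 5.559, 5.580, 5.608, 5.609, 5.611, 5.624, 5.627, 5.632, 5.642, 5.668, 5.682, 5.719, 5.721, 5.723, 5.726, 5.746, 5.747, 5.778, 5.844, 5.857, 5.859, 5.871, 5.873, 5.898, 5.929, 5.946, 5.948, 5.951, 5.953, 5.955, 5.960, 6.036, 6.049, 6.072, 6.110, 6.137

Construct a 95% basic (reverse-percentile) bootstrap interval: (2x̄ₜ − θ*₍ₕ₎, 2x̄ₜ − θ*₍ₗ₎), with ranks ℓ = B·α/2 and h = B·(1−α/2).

(5.524, 6.294)

Percentile endpoints at ranks 1 and 39: θ*₍1₎ = 5.340, θ*₍39₎ = 6.110.
Basic interval reflects these around x̄ₜ:
  lower = 2 × 5.817 − 6.110 = 5.524
  upper = 2 × 5.817 − 5.340 = 6.294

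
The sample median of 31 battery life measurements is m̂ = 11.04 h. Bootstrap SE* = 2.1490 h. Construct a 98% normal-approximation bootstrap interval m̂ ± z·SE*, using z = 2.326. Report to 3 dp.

Margin = 2.326 × 2.1490 = 4.9986
Interval: 11.04 ± 4.9986

(6.041, 16.039)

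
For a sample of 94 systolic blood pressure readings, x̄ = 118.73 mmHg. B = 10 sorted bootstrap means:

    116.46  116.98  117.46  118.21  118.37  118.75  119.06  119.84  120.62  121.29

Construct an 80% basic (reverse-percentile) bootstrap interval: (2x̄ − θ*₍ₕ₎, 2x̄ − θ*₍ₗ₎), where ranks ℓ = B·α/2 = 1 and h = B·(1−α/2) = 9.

(116.84, 121.00)

Percentile endpoints at ranks 1 and 9: θ*₍1₎ = 116.46, θ*₍9₎ = 120.62.
Basic interval reflects these around x̄:
  lower = 2 × 118.73 − 120.62 = 116.84
  upper = 2 × 118.73 − 116.46 = 121.00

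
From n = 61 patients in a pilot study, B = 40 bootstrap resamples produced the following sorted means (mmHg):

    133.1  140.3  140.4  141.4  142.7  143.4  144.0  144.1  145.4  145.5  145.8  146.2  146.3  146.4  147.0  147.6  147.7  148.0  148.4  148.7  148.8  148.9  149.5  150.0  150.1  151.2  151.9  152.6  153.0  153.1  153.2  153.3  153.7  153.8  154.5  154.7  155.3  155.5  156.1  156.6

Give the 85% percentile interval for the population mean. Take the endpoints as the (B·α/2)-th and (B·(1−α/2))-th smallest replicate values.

(140.4, 155.3)

α = 0.15; lower rank = 40 × 0.075 = 3; upper rank = 40 × 0.925 = 37.
The 3rd smallest replicate is 140.4; the 37th is 155.3.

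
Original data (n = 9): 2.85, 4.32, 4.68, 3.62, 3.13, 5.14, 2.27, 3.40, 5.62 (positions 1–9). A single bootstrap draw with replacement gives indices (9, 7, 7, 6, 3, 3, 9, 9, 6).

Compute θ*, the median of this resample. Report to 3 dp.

θ* = 5.140

Resample values: 5.62, 2.27, 2.27, 5.14, 4.68, 4.68, 5.62, 5.62, 5.14.
Sorted: 2.27, 2.27, 4.68, 4.68, 5.14, 5.14, 5.62, 5.62, 5.62
Median = middle value = 5.140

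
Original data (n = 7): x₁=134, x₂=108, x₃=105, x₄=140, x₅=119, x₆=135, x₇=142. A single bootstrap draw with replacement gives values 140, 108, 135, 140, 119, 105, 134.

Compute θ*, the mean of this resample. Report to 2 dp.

Mean = (140 + 108 + 135 + 140 + 119 + 105 + 134) / 7 = 881.0 / 7 = 125.86

θ* = 125.86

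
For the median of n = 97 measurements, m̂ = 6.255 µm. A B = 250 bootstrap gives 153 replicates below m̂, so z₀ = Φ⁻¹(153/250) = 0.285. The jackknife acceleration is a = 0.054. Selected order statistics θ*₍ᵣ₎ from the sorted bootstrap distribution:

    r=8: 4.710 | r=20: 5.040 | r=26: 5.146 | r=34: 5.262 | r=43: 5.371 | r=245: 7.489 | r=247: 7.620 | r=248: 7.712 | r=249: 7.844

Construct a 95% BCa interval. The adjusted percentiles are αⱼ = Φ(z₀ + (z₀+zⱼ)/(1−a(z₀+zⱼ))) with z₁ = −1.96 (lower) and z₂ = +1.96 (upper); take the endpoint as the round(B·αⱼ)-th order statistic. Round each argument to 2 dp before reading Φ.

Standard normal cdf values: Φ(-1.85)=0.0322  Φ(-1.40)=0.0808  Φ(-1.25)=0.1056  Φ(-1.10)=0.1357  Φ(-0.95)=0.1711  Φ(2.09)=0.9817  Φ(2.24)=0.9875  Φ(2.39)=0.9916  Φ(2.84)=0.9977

Lower: z₀ + z₁ = 0.285 + (-1.960) = -1.675; 1 − a(z₀+z₁) = 1 − (0.054)(-1.675) = 1.0904; argument = 0.285 + (-1.675)/1.0904 = -1.2511 → -1.25.
α₁ = Φ(-1.25) = 0.1056; rank = round(250 × 0.1056) = 26; θ*₍26₎ = 5.146.
Upper: z₀ + z₂ = 2.245; 1 − a(z₀+z₂) = 0.8788; argument = 2.8397 → 2.84; α₂ = 0.9977; rank = 249; θ*₍249₎ = 7.844.

(5.146, 7.844)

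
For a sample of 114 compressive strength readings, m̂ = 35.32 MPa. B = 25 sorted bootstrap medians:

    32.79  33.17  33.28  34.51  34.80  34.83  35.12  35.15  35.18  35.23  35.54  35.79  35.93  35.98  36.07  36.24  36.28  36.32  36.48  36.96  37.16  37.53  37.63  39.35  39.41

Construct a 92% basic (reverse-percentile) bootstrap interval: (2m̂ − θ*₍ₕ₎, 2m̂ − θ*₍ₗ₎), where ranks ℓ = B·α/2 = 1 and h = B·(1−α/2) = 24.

Percentile endpoints at ranks 1 and 24: θ*₍1₎ = 32.79, θ*₍24₎ = 39.35.
Basic interval reflects these around m̂:
  lower = 2 × 35.32 − 39.35 = 31.29
  upper = 2 × 35.32 − 32.79 = 37.85

(31.29, 37.85)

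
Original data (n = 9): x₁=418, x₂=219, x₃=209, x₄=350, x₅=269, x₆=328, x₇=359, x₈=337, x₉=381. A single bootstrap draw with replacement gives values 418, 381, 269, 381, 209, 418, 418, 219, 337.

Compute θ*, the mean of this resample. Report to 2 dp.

θ* = 338.89

Mean = (418 + 381 + 269 + 381 + 209 + 418 + 418 + 219 + 337) / 9 = 3050.0 / 9 = 338.89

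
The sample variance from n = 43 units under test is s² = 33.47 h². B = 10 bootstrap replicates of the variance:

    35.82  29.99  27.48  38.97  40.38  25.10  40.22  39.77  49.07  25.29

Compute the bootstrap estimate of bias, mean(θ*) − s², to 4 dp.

mean(θ*) = (35.82 + 29.99 + 27.48 + 38.97 + 40.38 + 25.10 + 40.22 + 39.77 + 49.07 + 25.29) / 10 = 35.20900
bias = 35.20900 − 33.47

bias = +1.7390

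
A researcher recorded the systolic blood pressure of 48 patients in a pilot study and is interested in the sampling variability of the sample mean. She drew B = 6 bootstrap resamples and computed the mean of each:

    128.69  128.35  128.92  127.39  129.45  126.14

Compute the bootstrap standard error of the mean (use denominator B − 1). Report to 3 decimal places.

Bootstrap SE is the standard deviation of the 6 replicate means.
Mean of replicates: (128.69 + 128.35 + 128.92 + 127.39 + 129.45 + 126.14) / 6 = 768.9400 / 6 = 128.1567
Sum of squared deviations: (+0.5333)² + (+0.1933)² + (+0.7633)² + (−0.7667)² + (+1.2933)² + (−2.0167)² = 7.2319
Variance = 7.2319 / 5 = 1.4464
SE* = √1.4464

SE* = 1.203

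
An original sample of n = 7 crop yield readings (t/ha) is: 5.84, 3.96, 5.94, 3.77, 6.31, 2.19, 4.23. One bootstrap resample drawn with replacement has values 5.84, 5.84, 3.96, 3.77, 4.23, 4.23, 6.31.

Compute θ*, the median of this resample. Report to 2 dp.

θ* = 4.23

Sorted: 3.77, 3.96, 4.23, 4.23, 5.84, 5.84, 6.31
Median = middle value = 4.23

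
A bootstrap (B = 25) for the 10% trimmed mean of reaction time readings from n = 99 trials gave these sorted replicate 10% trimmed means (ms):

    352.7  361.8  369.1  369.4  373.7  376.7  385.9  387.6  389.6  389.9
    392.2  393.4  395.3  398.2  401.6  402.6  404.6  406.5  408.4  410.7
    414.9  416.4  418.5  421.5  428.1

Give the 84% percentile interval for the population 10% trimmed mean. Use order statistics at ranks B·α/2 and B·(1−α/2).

α = 0.16; lower rank = 25 × 0.080 = 2; upper rank = 25 × 0.920 = 23.
The 2nd smallest replicate is 361.8; the 23rd is 418.5.

(361.8, 418.5)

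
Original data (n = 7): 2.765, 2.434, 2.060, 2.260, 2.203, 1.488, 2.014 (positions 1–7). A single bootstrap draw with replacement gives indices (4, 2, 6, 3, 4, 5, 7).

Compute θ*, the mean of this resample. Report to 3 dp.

θ* = 2.103

Resample values: 2.260, 2.434, 1.488, 2.060, 2.260, 2.203, 2.014.
Mean = (2.260 + 2.434 + 1.488 + 2.060 + 2.260 + 2.203 + 2.014) / 7 = 14.7190 / 7 = 2.103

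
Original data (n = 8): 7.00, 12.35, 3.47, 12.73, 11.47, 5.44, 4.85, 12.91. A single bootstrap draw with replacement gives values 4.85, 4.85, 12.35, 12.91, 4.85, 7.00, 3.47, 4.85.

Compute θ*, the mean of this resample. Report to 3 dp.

Mean = (4.85 + 4.85 + 12.35 + 12.91 + 4.85 + 7.00 + 3.47 + 4.85) / 8 = 55.130 / 8 = 6.891

θ* = 6.891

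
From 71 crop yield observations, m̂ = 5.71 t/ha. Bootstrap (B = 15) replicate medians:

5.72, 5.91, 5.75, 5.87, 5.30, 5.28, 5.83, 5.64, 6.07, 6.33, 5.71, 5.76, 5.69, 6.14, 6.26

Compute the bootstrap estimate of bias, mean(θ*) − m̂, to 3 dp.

bias = +0.107

mean(θ*) = (5.72 + 5.91 + 5.75 + 5.87 + 5.30 + 5.28 + 5.83 + 5.64 + 6.07 + 6.33 + 5.71 + 5.76 + 5.69 + 6.14 + 6.26) / 15 = 5.8173
bias = 5.8173 − 5.71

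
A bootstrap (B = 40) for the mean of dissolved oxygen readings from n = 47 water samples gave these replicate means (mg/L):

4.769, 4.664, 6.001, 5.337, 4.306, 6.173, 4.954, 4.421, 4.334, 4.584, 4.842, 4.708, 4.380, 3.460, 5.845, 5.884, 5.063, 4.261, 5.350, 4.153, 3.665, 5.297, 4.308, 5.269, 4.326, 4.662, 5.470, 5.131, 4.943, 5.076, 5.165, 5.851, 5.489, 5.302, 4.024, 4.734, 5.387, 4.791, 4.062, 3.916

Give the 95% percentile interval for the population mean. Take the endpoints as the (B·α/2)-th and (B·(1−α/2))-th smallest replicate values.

Sorted replicates: 3.460, 3.665, 3.916, 4.024, 4.062, 4.153, 4.261, 4.306, 4.308, 4.326, 4.334, 4.380, 4.421, 4.584, 4.662, 4.664, 4.708, 4.734, 4.769, 4.791, 4.842, 4.943, 4.954, 5.063, 5.076, 5.131, 5.165, 5.269, 5.297, 5.302, 5.337, 5.350, 5.387, 5.470, 5.489, 5.845, 5.851, 5.884, 6.001, 6.173
α = 0.05; lower rank = 40 × 0.025 = 1; upper rank = 40 × 0.975 = 39.
The 1st smallest replicate is 3.460; the 39th is 6.001.

(3.460, 6.001)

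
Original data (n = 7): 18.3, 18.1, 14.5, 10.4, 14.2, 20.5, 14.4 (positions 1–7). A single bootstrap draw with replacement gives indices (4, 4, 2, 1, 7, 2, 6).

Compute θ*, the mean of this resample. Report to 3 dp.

θ* = 15.743

Resample values: 10.4, 10.4, 18.1, 18.3, 14.4, 18.1, 20.5.
Mean = (10.4 + 10.4 + 18.1 + 18.3 + 14.4 + 18.1 + 20.5) / 7 = 110.20 / 7 = 15.743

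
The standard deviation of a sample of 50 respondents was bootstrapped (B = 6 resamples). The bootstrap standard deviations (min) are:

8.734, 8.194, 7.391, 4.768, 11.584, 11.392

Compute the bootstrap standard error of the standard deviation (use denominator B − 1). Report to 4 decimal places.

SE* = 2.5688

Bootstrap SE is the standard deviation of the 6 replicate standard deviations.
Mean of replicates: (8.734 + 8.194 + 7.391 + 4.768 + 11.584 + 11.392) / 6 = 52.06300 / 6 = 8.67717
Sum of squared deviations: (+0.05683)² + (−0.48317)² + (−1.28617)² + (−3.90917)² + (+2.90683)² + (+2.71483)² = 32.99249
Variance = 32.99249 / 5 = 6.59850
SE* = √6.59850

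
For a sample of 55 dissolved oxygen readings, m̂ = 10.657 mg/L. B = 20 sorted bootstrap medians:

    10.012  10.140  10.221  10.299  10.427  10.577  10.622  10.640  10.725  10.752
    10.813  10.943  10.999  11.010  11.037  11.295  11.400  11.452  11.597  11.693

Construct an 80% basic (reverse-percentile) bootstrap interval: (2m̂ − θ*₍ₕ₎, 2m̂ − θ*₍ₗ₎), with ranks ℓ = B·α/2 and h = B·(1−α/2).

Percentile endpoints at ranks 2 and 18: θ*₍2₎ = 10.140, θ*₍18₎ = 11.452.
Basic interval reflects these around m̂:
  lower = 2 × 10.657 − 11.452 = 9.862
  upper = 2 × 10.657 − 10.140 = 11.174

(9.862, 11.174)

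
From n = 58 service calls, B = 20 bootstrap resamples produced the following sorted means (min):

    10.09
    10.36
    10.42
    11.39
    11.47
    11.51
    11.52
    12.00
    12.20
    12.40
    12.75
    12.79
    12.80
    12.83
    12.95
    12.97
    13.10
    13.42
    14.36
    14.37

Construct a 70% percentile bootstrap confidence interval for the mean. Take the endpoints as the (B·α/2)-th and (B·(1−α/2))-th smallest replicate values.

(10.42, 13.10)

α = 0.30; lower rank = 20 × 0.150 = 3; upper rank = 20 × 0.850 = 17.
The 3rd smallest replicate is 10.42; the 17th is 13.10.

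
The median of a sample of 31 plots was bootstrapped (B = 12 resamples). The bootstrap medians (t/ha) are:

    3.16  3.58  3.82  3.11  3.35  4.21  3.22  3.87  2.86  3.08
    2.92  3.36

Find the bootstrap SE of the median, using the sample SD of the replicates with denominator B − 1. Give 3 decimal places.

Bootstrap SE is the standard deviation of the 12 replicate medians.
Mean of replicates: (3.16 + 3.58 + 3.82 + 3.11 + 3.35 + 4.21 + 3.22 + 3.87 + 2.86 + 3.08 + 2.92 + 3.36) / 12 = 40.5400 / 12 = 3.3783
Sum of squared deviations: (−0.2183)² + (+0.2017)² + (+0.4417)² + (−0.2683)² + (−0.0283)² + (+0.8317)² + (−0.1583)² + (+0.4917)² + (−0.5183)² + (−0.2983)² + (−0.4583)² + (−0.0183)² = 1.8828
Variance = 1.8828 / 11 = 0.1712
SE* = √0.1712

SE* = 0.414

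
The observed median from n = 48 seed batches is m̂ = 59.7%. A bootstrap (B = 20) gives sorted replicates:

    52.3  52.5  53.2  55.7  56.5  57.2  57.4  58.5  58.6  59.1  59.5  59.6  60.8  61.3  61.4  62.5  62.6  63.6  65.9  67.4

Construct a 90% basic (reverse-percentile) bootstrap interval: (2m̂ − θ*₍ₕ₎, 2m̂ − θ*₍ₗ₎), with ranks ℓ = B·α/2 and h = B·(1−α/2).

(53.5, 67.1)

Percentile endpoints at ranks 1 and 19: θ*₍1₎ = 52.3, θ*₍19₎ = 65.9.
Basic interval reflects these around m̂:
  lower = 2 × 59.7 − 65.9 = 53.5
  upper = 2 × 59.7 − 52.3 = 67.1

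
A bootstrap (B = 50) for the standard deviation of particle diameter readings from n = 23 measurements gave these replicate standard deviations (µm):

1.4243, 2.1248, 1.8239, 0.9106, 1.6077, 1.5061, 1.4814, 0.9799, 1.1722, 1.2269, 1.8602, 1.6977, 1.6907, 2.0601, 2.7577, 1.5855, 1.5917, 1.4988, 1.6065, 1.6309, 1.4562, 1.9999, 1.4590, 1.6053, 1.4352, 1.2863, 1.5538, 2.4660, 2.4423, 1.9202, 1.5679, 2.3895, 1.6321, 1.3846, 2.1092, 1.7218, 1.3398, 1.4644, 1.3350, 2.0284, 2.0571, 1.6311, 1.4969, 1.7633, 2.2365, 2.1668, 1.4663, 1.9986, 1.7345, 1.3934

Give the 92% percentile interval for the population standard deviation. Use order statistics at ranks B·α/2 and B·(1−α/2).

(0.9799, 2.4423)

Sorted replicates: 0.9106, 0.9799, 1.1722, 1.2269, 1.2863, 1.3350, 1.3398, 1.3846, 1.3934, 1.4243, 1.4352, 1.4562, 1.4590, 1.4644, 1.4663, 1.4814, 1.4969, 1.4988, 1.5061, 1.5538, 1.5679, 1.5855, 1.5917, 1.6053, 1.6065, 1.6077, 1.6309, 1.6311, 1.6321, 1.6907, 1.6977, 1.7218, 1.7345, 1.7633, 1.8239, 1.8602, 1.9202, 1.9986, 1.9999, 2.0284, 2.0571, 2.0601, 2.1092, 2.1248, 2.1668, 2.2365, 2.3895, 2.4423, 2.4660, 2.7577
α = 0.08; lower rank = 50 × 0.040 = 2; upper rank = 50 × 0.960 = 48.
The 2nd smallest replicate is 0.9799; the 48th is 2.4423.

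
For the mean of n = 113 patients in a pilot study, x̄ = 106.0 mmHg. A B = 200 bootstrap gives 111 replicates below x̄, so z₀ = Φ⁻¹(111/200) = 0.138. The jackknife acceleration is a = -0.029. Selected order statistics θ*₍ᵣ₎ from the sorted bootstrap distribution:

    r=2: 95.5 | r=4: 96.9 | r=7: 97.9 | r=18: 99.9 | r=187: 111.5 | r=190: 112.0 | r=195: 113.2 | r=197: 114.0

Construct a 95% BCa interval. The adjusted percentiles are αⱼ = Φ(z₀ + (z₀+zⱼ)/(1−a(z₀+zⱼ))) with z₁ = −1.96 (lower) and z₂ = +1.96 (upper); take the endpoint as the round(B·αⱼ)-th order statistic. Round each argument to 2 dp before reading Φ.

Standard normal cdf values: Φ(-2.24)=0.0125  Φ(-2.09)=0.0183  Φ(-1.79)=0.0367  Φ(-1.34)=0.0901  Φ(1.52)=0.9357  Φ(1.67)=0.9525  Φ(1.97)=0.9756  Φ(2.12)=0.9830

Lower: z₀ + z₁ = 0.138 + (-1.960) = -1.822; 1 − a(z₀+z₁) = 1 − (-0.029)(-1.822) = 0.9472; argument = 0.138 + (-1.822)/0.9472 = -1.7856 → -1.79.
α₁ = Φ(-1.79) = 0.0367; rank = round(200 × 0.0367) = 7; θ*₍7₎ = 97.9.
Upper: z₀ + z₂ = 2.098; 1 − a(z₀+z₂) = 1.0608; argument = 2.1157 → 2.12; α₂ = 0.9830; rank = 197; θ*₍197₎ = 114.0.

(97.9, 114.0)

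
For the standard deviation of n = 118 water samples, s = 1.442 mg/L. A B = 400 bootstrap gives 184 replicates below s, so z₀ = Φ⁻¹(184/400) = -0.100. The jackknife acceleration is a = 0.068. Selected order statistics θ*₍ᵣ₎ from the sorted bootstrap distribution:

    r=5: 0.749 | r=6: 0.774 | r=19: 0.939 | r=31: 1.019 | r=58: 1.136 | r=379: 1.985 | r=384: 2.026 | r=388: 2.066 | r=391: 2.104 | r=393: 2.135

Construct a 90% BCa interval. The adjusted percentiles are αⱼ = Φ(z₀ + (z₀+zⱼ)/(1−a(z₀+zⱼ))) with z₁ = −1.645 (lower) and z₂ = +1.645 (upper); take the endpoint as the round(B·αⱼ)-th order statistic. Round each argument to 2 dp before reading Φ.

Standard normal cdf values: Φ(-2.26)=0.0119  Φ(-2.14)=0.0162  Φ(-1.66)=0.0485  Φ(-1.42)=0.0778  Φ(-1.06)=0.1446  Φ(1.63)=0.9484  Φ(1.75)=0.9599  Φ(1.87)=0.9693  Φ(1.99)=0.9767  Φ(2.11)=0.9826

(0.939, 1.985)

Lower: z₀ + z₁ = -0.100 + (-1.645) = -1.745; 1 − a(z₀+z₁) = 1 − (0.068)(-1.745) = 1.1187; argument = -0.100 + (-1.745)/1.1187 = -1.6599 → -1.66.
α₁ = Φ(-1.66) = 0.0485; rank = round(400 × 0.0485) = 19; θ*₍19₎ = 0.939.
Upper: z₀ + z₂ = 1.545; 1 − a(z₀+z₂) = 0.8949; argument = 1.6264 → 1.63; α₂ = 0.9484; rank = 379; θ*₍379₎ = 1.985.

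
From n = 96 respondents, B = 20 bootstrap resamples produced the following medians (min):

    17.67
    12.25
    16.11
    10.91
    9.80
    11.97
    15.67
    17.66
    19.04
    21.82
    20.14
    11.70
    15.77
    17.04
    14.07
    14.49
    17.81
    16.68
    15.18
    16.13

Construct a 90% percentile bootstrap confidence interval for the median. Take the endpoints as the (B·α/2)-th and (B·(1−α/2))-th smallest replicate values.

Sorted replicates: 9.80, 10.91, 11.70, 11.97, 12.25, 14.07, 14.49, 15.18, 15.67, 15.77, 16.11, 16.13, 16.68, 17.04, 17.66, 17.67, 17.81, 19.04, 20.14, 21.82
α = 0.10; lower rank = 20 × 0.050 = 1; upper rank = 20 × 0.950 = 19.
The 1st smallest replicate is 9.80; the 19th is 20.14.

(9.80, 20.14)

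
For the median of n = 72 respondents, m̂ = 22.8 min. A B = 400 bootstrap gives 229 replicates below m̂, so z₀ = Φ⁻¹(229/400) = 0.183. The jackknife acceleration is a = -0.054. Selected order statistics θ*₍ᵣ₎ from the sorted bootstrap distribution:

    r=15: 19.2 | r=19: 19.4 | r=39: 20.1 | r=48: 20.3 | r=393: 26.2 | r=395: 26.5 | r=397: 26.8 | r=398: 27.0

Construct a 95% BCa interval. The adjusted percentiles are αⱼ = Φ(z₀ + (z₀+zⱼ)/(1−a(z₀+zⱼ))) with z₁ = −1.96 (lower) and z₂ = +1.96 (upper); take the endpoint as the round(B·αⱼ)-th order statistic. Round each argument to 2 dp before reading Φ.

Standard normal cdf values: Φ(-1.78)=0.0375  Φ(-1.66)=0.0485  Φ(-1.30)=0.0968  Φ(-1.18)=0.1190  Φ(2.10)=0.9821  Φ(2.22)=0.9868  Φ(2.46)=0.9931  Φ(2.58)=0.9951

(19.2, 26.2)

Lower: z₀ + z₁ = 0.183 + (-1.960) = -1.777; 1 − a(z₀+z₁) = 1 − (-0.054)(-1.777) = 0.9040; argument = 0.183 + (-1.777)/0.9040 = -1.7826 → -1.78.
α₁ = Φ(-1.78) = 0.0375; rank = round(400 × 0.0375) = 15; θ*₍15₎ = 19.2.
Upper: z₀ + z₂ = 2.143; 1 − a(z₀+z₂) = 1.1157; argument = 2.1037 → 2.10; α₂ = 0.9821; rank = 393; θ*₍393₎ = 26.2.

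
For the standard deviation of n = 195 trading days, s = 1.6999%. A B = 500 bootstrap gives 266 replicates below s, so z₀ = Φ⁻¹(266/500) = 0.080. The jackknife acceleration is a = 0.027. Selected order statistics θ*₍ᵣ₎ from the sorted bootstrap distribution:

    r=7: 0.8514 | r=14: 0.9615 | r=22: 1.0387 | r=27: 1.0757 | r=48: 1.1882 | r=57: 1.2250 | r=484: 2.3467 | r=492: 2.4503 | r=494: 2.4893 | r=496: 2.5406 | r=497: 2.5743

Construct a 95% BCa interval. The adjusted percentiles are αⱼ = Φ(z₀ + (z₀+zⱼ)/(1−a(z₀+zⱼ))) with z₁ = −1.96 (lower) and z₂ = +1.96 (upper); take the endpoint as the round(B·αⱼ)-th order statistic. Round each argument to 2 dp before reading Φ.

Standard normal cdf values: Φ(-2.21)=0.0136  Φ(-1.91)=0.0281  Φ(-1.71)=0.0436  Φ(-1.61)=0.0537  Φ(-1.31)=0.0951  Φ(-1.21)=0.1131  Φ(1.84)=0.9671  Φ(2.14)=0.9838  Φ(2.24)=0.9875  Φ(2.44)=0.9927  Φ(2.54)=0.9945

(1.0387, 2.4893)

Lower: z₀ + z₁ = 0.080 + (-1.960) = -1.880; 1 − a(z₀+z₁) = 1 − (0.027)(-1.880) = 1.0508; argument = 0.080 + (-1.880)/1.0508 = -1.7092 → -1.71.
α₁ = Φ(-1.71) = 0.0436; rank = round(500 × 0.0436) = 22; θ*₍22₎ = 1.0387.
Upper: z₀ + z₂ = 2.040; 1 − a(z₀+z₂) = 0.9449; argument = 2.2389 → 2.24; α₂ = 0.9875; rank = 494; θ*₍494₎ = 2.4893.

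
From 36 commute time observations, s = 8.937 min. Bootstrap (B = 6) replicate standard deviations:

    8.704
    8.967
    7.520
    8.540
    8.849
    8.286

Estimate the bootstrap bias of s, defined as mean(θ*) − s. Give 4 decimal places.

bias = −0.4593

mean(θ*) = (8.704 + 8.967 + 7.520 + 8.540 + 8.849 + 8.286) / 6 = 8.47767
bias = 8.47767 − 8.937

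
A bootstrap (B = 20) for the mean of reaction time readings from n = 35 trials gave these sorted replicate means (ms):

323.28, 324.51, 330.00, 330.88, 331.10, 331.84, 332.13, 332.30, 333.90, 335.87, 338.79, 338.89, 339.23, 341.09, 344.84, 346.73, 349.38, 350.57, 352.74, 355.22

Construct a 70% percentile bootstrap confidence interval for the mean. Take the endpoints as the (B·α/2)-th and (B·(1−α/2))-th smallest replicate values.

α = 0.30; lower rank = 20 × 0.150 = 3; upper rank = 20 × 0.850 = 17.
The 3rd smallest replicate is 330.00; the 17th is 349.38.

(330.00, 349.38)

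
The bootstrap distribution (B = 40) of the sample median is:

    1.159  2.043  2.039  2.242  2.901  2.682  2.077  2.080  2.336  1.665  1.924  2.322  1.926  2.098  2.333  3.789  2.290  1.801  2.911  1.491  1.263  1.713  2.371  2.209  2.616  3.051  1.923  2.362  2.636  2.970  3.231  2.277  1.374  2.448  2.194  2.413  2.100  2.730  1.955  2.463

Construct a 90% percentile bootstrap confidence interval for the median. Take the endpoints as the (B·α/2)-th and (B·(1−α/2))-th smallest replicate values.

(1.263, 3.051)

Sorted replicates: 1.159, 1.263, 1.374, 1.491, 1.665, 1.713, 1.801, 1.923, 1.924, 1.926, 1.955, 2.039, 2.043, 2.077, 2.080, 2.098, 2.100, 2.194, 2.209, 2.242, 2.277, 2.290, 2.322, 2.333, 2.336, 2.362, 2.371, 2.413, 2.448, 2.463, 2.616, 2.636, 2.682, 2.730, 2.901, 2.911, 2.970, 3.051, 3.231, 3.789
α = 0.10; lower rank = 40 × 0.050 = 2; upper rank = 40 × 0.950 = 38.
The 2nd smallest replicate is 1.263; the 38th is 3.051.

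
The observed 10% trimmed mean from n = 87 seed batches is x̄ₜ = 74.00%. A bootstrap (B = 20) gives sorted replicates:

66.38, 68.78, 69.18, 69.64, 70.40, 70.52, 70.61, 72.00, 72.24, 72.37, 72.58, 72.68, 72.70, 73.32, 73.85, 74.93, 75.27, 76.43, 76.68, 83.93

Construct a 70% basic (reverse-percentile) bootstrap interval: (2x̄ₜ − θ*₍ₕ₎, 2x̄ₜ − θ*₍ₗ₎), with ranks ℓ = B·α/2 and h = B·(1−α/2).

(72.73, 78.82)

Percentile endpoints at ranks 3 and 17: θ*₍3₎ = 69.18, θ*₍17₎ = 75.27.
Basic interval reflects these around x̄ₜ:
  lower = 2 × 74.00 − 75.27 = 72.73
  upper = 2 × 74.00 − 69.18 = 78.82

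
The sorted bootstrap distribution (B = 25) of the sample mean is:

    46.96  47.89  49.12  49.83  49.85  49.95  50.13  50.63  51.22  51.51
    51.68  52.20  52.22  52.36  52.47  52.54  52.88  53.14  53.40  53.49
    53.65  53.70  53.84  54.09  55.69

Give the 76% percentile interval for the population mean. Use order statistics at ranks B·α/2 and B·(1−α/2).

α = 0.24; lower rank = 25 × 0.120 = 3; upper rank = 25 × 0.880 = 22.
The 3rd smallest replicate is 49.12; the 22nd is 53.70.

(49.12, 53.70)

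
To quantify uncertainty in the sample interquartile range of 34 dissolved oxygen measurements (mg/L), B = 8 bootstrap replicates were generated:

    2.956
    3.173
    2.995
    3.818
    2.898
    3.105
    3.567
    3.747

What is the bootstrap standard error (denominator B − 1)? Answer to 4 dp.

Bootstrap SE is the standard deviation of the 8 replicate interquartile ranges.
Mean of replicates: (2.956 + 3.173 + 2.995 + 3.818 + 2.898 + 3.105 + 3.567 + 3.747) / 8 = 26.25900 / 8 = 3.28238
Sum of squared deviations: (−0.32638)² + (−0.10938)² + (−0.28737)² + (+0.53563)² + (−0.38437)² + (−0.17738)² + (+0.28463)² + (+0.46462)² = 0.96406
Variance = 0.96406 / 7 = 0.13772
SE* = √0.13772

SE* = 0.3711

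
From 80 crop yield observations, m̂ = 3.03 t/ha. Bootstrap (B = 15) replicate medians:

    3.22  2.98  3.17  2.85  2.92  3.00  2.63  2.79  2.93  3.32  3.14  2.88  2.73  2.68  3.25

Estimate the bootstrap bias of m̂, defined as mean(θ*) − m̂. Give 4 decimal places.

mean(θ*) = (3.22 + 2.98 + 3.17 + 2.85 + 2.92 + 3.00 + 2.63 + 2.79 + 2.93 + 3.32 + 3.14 + 2.88 + 2.73 + 2.68 + 3.25) / 15 = 2.96600
bias = 2.96600 − 3.03

bias = −0.0640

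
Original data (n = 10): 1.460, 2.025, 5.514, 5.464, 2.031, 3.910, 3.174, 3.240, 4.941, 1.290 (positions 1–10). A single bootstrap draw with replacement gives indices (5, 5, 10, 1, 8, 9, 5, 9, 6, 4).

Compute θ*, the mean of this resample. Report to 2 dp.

Resample values: 2.031, 2.031, 1.290, 1.460, 3.240, 4.941, 2.031, 4.941, 3.910, 5.464.
Mean = (2.031 + 2.031 + 1.290 + 1.460 + 3.240 + 4.941 + 2.031 + 4.941 + 3.910 + 5.464) / 10 = 31.3390 / 10 = 3.13

θ* = 3.13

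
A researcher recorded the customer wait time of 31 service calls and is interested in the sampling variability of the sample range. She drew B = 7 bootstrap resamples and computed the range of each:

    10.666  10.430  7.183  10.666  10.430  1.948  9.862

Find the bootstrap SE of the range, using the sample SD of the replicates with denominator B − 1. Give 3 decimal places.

SE* = 3.239

Bootstrap SE is the standard deviation of the 7 replicate ranges.
Mean of replicates: (10.666 + 10.430 + 7.183 + 10.666 + 10.430 + 1.948 + 9.862) / 7 = 61.1850 / 7 = 8.7407
Sum of squared deviations: (+1.9253)² + (+1.6893)² + (−1.5577)² + (+1.9253)² + (+1.6893)² + (−6.7927)² + (+1.1213)² = 62.9455
Variance = 62.9455 / 6 = 10.4909
SE* = √10.4909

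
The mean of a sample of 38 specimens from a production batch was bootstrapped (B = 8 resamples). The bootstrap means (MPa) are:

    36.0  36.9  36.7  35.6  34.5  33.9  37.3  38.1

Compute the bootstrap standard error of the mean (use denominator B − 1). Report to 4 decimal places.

Bootstrap SE is the standard deviation of the 8 replicate means.
Mean of replicates: (36.0 + 36.9 + 36.7 + 35.6 + 34.5 + 33.9 + 37.3 + 38.1) / 8 = 289.00000 / 8 = 36.12500
Sum of squared deviations: (−0.12500)² + (+0.77500)² + (+0.57500)² + (−0.52500)² + (−1.62500)² + (−2.22500)² + (+1.17500)² + (+1.97500)² = 14.09500
Variance = 14.09500 / 7 = 2.01357
SE* = √2.01357

SE* = 1.4190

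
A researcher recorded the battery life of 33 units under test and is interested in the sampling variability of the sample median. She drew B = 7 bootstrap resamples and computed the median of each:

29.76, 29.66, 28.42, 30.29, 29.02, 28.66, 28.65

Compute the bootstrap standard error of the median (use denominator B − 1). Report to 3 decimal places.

SE* = 0.701

Bootstrap SE is the standard deviation of the 7 replicate medians.
Mean of replicates: (29.76 + 29.66 + 28.42 + 30.29 + 29.02 + 28.66 + 28.65) / 7 = 204.4600 / 7 = 29.2086
Sum of squared deviations: (+0.5514)² + (+0.4514)² + (−0.7886)² + (+1.0814)² + (−0.1886)² + (−0.5486)² + (−0.5586)² = 2.9477
Variance = 2.9477 / 6 = 0.4913
SE* = √0.4913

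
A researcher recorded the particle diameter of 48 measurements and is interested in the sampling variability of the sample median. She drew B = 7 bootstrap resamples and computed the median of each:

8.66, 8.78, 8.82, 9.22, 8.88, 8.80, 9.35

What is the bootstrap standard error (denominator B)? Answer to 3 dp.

Bootstrap SE is the standard deviation of the 7 replicate medians.
Mean of replicates: (8.66 + 8.78 + 8.82 + 9.22 + 8.88 + 8.80 + 9.35) / 7 = 62.5100 / 7 = 8.9300
Sum of squared deviations: (−0.2700)² + (−0.1500)² + (−0.1100)² + (+0.2900)² + (−0.0500)² + (−0.1300)² + (+0.4200)² = 0.3874
Variance = 0.3874 / 7 = 0.0553
SE* = √0.0553

SE* = 0.235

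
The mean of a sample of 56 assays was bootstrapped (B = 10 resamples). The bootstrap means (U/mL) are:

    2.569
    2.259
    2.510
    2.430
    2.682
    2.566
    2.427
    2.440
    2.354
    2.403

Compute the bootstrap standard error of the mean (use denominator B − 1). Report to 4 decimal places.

SE* = 0.1211

Bootstrap SE is the standard deviation of the 10 replicate means.
Mean of replicates: (2.569 + 2.259 + 2.510 + 2.430 + 2.682 + 2.566 + 2.427 + 2.440 + 2.354 + 2.403) / 10 = 24.64000 / 10 = 2.46400
Sum of squared deviations: (+0.10500)² + (−0.20500)² + (+0.04600)² + (−0.03400)² + (+0.21800)² + (+0.10200)² + (−0.03700)² + (−0.02400)² + (−0.11000)² + (−0.06100)² = 0.13202
Variance = 0.13202 / 9 = 0.01467
SE* = √0.01467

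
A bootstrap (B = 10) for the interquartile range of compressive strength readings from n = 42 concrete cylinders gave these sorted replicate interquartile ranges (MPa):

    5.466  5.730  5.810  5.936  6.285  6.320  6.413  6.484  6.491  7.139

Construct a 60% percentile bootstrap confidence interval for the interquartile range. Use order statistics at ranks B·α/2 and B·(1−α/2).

(5.730, 6.484)

α = 0.40; lower rank = 10 × 0.200 = 2; upper rank = 10 × 0.800 = 8.
The 2nd smallest replicate is 5.730; the 8th is 6.484.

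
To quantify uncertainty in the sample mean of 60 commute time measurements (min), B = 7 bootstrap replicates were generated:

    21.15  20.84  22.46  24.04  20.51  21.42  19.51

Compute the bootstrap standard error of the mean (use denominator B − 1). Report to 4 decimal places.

Bootstrap SE is the standard deviation of the 7 replicate means.
Mean of replicates: (21.15 + 20.84 + 22.46 + 24.04 + 20.51 + 21.42 + 19.51) / 7 = 149.93000 / 7 = 21.41857
Sum of squared deviations: (−0.26857)² + (−0.57857)² + (+1.04143)² + (+2.62143)² + (−0.90857)² + (+0.00143)² + (−1.90857)² = 12.83149
Variance = 12.83149 / 6 = 2.13858
SE* = √2.13858

SE* = 1.4624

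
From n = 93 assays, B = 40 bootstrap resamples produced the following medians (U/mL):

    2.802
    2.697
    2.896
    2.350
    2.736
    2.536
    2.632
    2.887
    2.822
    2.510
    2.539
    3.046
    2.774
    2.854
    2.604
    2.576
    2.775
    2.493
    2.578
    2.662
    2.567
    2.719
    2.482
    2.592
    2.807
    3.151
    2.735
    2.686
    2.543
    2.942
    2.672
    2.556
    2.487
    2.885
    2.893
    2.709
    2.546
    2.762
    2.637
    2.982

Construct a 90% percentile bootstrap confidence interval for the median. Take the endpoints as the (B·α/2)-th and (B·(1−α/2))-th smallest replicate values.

(2.482, 2.982)

Sorted replicates: 2.350, 2.482, 2.487, 2.493, 2.510, 2.536, 2.539, 2.543, 2.546, 2.556, 2.567, 2.576, 2.578, 2.592, 2.604, 2.632, 2.637, 2.662, 2.672, 2.686, 2.697, 2.709, 2.719, 2.735, 2.736, 2.762, 2.774, 2.775, 2.802, 2.807, 2.822, 2.854, 2.885, 2.887, 2.893, 2.896, 2.942, 2.982, 3.046, 3.151
α = 0.10; lower rank = 40 × 0.050 = 2; upper rank = 40 × 0.950 = 38.
The 2nd smallest replicate is 2.482; the 38th is 2.982.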